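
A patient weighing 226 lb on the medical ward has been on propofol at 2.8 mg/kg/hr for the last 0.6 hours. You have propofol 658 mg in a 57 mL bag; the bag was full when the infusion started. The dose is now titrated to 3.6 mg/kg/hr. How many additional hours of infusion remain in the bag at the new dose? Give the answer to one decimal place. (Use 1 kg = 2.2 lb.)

Initial rate:
Weight = 226 lb ÷ 2.2 lb/kg = 102.7273 kg
Dose = 2.8 mg/kg/hr × 102.7273 kg = 287.6364 mg/hr
Concentration = 658 mg ÷ 57 mL = 11.54386 mg/mL
Rate = 287.6364 mg/hr ÷ 11.54386 mg/mL = 24.91683 mL/hr
Volume infused so far = 24.91683 mL/hr × 0.6 hr = 14.9501 mL
Volume remaining = 57 − 14.9501 = 42.0499 mL
New rate:
Dose = 3.6 mg/kg/hr × 102.7273 kg = 369.8182 mg/hr
Rate = 369.8182 mg/hr ÷ 11.54386 mg/mL = 32.03592 mL/hr
Time remaining = 42.0499 mL ÷ 32.03592 mL/hr = 1.312586 hr

1.3 hours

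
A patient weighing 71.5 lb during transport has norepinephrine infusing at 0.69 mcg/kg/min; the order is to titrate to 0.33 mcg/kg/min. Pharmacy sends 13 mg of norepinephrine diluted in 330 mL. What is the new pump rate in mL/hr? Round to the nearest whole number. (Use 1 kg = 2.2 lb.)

16 mL/hr

Weight = 71.5 lb ÷ 2.2 lb/kg = 32.5 kg
Dose = 0.33 mcg/kg/min × 32.5 kg = 10.725 mcg/min
10.725 mcg/min × 60 min/hr = 643.5 mcg/hr
Concentration = 13 mg ÷ 330 mL = 0.03939394 mg/mL = 39.39394 mcg/mL
Rate = 643.5 mcg/hr ÷ 39.39394 mcg/mL = 16.335 mL/hr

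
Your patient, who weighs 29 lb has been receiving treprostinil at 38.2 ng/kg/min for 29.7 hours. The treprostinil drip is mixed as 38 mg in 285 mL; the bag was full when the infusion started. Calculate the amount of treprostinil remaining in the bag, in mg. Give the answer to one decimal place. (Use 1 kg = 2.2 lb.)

Weight = 29 lb ÷ 2.2 lb/kg = 13.18182 kg
Dose = 38.2 ng/kg/min × 13.18182 kg = 503.5455 ng/min
503.5455 ng/min × 60 min/hr = 30212.73 ng/hr
Concentration = 38 mg ÷ 285 mL = 0.1333333 mg/mL = 133333.3 ng/mL
Rate = 30212.73 ng/hr ÷ 133333.3 ng/mL = 0.2265955 mL/hr
Volume infused = 0.2265955 mL/hr × 29.7 hr = 6.729885 mL
Volume remaining = 285 − 6.729885 = 278.2701 mL
Drug remaining = 278.2701 mL × 133333.3 ng/mL = 37102682 ng = 37.10268 mg

37.1 mg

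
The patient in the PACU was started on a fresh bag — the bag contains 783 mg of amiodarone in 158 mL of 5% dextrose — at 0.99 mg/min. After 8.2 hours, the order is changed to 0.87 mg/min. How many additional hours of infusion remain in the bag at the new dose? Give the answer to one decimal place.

5.7 hours

Initial rate:
0.99 mg/min × 60 min/hr = 59.4 mg/hr
Concentration = 783 mg ÷ 158 mL = 4.955696 mg/mL
Rate = 59.4 mg/hr ÷ 4.955696 mg/mL = 11.98621 mL/hr
Volume infused so far = 11.98621 mL/hr × 8.2 hr = 98.2869 mL
Volume remaining = 158 − 98.2869 = 59.7131 mL
New rate:
0.87 mg/min × 60 min/hr = 52.2 mg/hr
Rate = 52.2 mg/hr ÷ 4.955696 mg/mL = 10.53333 mL/hr
Time remaining = 59.7131 mL ÷ 10.53333 mL/hr = 5.668966 hr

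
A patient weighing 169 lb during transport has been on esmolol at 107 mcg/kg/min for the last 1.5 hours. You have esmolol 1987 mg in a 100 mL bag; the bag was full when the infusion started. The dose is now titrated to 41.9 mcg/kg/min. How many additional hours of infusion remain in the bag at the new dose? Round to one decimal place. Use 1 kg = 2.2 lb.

Initial rate:
Weight = 169 lb ÷ 2.2 lb/kg = 76.81818 kg
Dose = 107 mcg/kg/min × 76.81818 kg = 8219.545 mcg/min
8219.545 mcg/min × 60 min/hr = 493172.7 mcg/hr
Concentration = 1987 mg ÷ 100 mL = 19.87 mg/mL = 19870 mcg/mL
Rate = 493172.7 mcg/hr ÷ 19870 mcg/mL = 24.81997 mL/hr
Volume infused so far = 24.81997 mL/hr × 1.5 hr = 37.22995 mL
Volume remaining = 100 − 37.22995 = 62.77005 mL
New rate:
Dose = 41.9 mcg/kg/min × 76.81818 kg = 3218.682 mcg/min
3218.682 mcg/min × 60 min/hr = 193120.9 mcg/hr
Rate = 193120.9 mcg/hr ÷ 19870 mcg/mL = 9.71922 mL/hr
Time remaining = 62.77005 mL ÷ 9.71922 mL/hr = 6.458342 hr

6.5 hours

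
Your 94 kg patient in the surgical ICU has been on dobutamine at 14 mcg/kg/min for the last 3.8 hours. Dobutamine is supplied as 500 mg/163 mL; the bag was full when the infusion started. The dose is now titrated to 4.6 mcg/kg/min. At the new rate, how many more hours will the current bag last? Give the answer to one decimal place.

Initial rate:
Dose = 14 mcg/kg/min × 94 kg = 1316 mcg/min
1316 mcg/min × 60 min/hr = 78960 mcg/hr
Concentration = 500 mg ÷ 163 mL = 3.067485 mg/mL = 3067.485 mcg/mL
Rate = 78960 mcg/hr ÷ 3067.485 mcg/mL = 25.74096 mL/hr
Volume infused so far = 25.74096 mL/hr × 3.8 hr = 97.81565 mL
Volume remaining = 163 − 97.81565 = 65.18435 mL
New rate:
Dose = 4.6 mcg/kg/min × 94 kg = 432.4 mcg/min
432.4 mcg/min × 60 min/hr = 25944 mcg/hr
Rate = 25944 mcg/hr ÷ 3067.485 mcg/mL = 8.457744 mL/hr
Time remaining = 65.18435 mL ÷ 8.457744 mL/hr = 7.707061 hr

7.7 hours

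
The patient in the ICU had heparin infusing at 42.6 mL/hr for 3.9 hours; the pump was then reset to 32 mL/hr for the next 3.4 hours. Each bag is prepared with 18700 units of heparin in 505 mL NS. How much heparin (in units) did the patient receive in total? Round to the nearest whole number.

10181 units

Concentration = 18700 units ÷ 505 mL = 37.0297 units/mL
Stage 1: 42.6 mL/hr × 3.9 hr = 166.14 mL → 166.14 mL × 37.0297 units/mL = 6152.115 units
Stage 2: 32 mL/hr × 3.4 hr = 108.8 mL → 108.8 mL × 37.0297 units/mL = 4028.832 units
Total = 6152.115 + 4028.832 = 10180.95 units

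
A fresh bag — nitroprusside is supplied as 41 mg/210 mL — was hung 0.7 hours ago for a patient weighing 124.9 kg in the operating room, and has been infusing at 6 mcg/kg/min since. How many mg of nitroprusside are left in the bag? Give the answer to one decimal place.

Dose = 6 mcg/kg/min × 124.9 kg = 749.4 mcg/min
749.4 mcg/min × 60 min/hr = 44964 mcg/hr
Concentration = 41 mg ÷ 210 mL = 0.1952381 mg/mL = 195.2381 mcg/mL
Rate = 44964 mcg/hr ÷ 195.2381 mcg/mL = 230.3034 mL/hr
Volume infused = 230.3034 mL/hr × 0.7 hr = 161.2124 mL
Volume remaining = 210 − 161.2124 = 48.78761 mL
Drug remaining = 48.78761 mL × 195.2381 mcg/mL = 9525.2 mcg = 9.5252 mg

9.5 mg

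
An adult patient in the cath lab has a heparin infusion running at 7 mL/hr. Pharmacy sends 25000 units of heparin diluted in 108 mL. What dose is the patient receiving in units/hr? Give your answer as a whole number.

Concentration = 25000 units ÷ 108 mL = 231.4815 units/mL
Drug rate = 7 mL/hr × 231.4815 units/mL = 1620.37 units/hr

1620 units/hr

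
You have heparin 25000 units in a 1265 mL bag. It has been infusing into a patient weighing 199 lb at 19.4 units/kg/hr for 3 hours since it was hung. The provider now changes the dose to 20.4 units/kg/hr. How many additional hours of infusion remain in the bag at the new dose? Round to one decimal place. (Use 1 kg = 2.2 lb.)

10.7 hours

Initial rate:
Weight = 199 lb ÷ 2.2 lb/kg = 90.45455 kg
Dose = 19.4 units/kg/hr × 90.45455 kg = 1754.818 units/hr
Concentration = 25000 units ÷ 1265 mL = 19.76285 units/mL
Rate = 1754.818 units/hr ÷ 19.76285 units/mL = 88.7938 mL/hr
Volume infused so far = 88.7938 mL/hr × 3 hr = 266.3814 mL
Volume remaining = 1265 − 266.3814 = 998.6186 mL
New rate:
Dose = 20.4 units/kg/hr × 90.45455 kg = 1845.273 units/hr
Rate = 1845.273 units/hr ÷ 19.76285 units/mL = 93.3708 mL/hr
Time remaining = 998.6186 mL ÷ 93.3708 mL/hr = 10.69519 hr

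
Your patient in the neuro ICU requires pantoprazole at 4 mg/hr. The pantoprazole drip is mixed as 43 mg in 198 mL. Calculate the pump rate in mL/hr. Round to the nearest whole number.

18 mL/hr

Concentration = 43 mg ÷ 198 mL = 0.2171717 mg/mL
Rate = 4 mg/hr ÷ 0.2171717 mg/mL = 18.4186 mL/hr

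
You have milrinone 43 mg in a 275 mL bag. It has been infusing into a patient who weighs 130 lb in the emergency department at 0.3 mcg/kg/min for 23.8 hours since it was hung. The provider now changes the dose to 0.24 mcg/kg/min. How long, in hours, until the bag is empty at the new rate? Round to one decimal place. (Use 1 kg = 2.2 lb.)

20.8 hours

Initial rate:
Weight = 130 lb ÷ 2.2 lb/kg = 59.09091 kg
Dose = 0.3 mcg/kg/min × 59.09091 kg = 17.72727 mcg/min
17.72727 mcg/min × 60 min/hr = 1063.636 mcg/hr
Concentration = 43 mg ÷ 275 mL = 0.1563636 mg/mL = 156.3636 mcg/mL
Rate = 1063.636 mcg/hr ÷ 156.3636 mcg/mL = 6.802326 mL/hr
Volume infused so far = 6.802326 mL/hr × 23.8 hr = 161.8953 mL
Volume remaining = 275 − 161.8953 = 113.1047 mL
New rate:
Dose = 0.24 mcg/kg/min × 59.09091 kg = 14.18182 mcg/min
14.18182 mcg/min × 60 min/hr = 850.9091 mcg/hr
Rate = 850.9091 mcg/hr ÷ 156.3636 mcg/mL = 5.44186 mL/hr
Time remaining = 113.1047 mL ÷ 5.44186 mL/hr = 20.78419 hr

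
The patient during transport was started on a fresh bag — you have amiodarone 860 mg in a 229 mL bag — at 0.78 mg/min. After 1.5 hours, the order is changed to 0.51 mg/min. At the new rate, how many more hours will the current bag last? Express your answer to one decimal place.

Initial rate:
0.78 mg/min × 60 min/hr = 46.8 mg/hr
Concentration = 860 mg ÷ 229 mL = 3.755459 mg/mL
Rate = 46.8 mg/hr ÷ 3.755459 mg/mL = 12.46186 mL/hr
Volume infused so far = 12.46186 mL/hr × 1.5 hr = 18.69279 mL
Volume remaining = 229 − 18.69279 = 210.3072 mL
New rate:
0.51 mg/min × 60 min/hr = 30.6 mg/hr
Rate = 30.6 mg/hr ÷ 3.755459 mg/mL = 8.14814 mL/hr
Time remaining = 210.3072 mL ÷ 8.14814 mL/hr = 25.81046 hr

25.8 hours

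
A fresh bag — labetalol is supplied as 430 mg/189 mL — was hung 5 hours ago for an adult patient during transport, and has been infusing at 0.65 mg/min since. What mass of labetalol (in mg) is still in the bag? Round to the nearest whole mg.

0.65 mg/min × 60 min/hr = 39 mg/hr
Concentration = 430 mg ÷ 189 mL = 2.275132 mg/mL
Rate = 39 mg/hr ÷ 2.275132 mg/mL = 17.14186 mL/hr
Volume infused = 17.14186 mL/hr × 5 hr = 85.7093 mL
Volume remaining = 189 − 85.7093 = 103.2907 mL
Drug remaining = 103.2907 mL × 2.275132 mg/mL = 235 mg

235 mg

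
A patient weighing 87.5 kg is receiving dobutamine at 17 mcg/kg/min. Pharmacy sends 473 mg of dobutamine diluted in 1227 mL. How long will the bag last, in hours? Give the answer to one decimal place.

5.3 hours

Dose = 17 mcg/kg/min × 87.5 kg = 1487.5 mcg/min
1487.5 mcg/min × 60 min/hr = 89250 mcg/hr
Concentration = 473 mg ÷ 1227 mL = 0.3854931 mg/mL = 385.4931 mcg/mL
Rate = 89250 mcg/hr ÷ 385.4931 mcg/mL = 231.5217 mL/hr
Duration = 1227 mL ÷ 231.5217 mL/hr = 5.29972 hr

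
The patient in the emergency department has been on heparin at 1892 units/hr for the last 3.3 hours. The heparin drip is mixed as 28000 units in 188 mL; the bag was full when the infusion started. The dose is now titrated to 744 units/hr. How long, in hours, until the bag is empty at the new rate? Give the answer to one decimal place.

Initial rate:
Concentration = 28000 units ÷ 188 mL = 148.9362 units/mL
Rate = 1892 units/hr ÷ 148.9362 units/mL = 12.70343 mL/hr
Volume infused so far = 12.70343 mL/hr × 3.3 hr = 41.92131 mL
Volume remaining = 188 − 41.92131 = 146.0787 mL
New rate:
Rate = 744 units/hr ÷ 148.9362 units/mL = 4.995429 mL/hr
Time remaining = 146.0787 mL ÷ 4.995429 mL/hr = 29.24247 hr

29.2 hours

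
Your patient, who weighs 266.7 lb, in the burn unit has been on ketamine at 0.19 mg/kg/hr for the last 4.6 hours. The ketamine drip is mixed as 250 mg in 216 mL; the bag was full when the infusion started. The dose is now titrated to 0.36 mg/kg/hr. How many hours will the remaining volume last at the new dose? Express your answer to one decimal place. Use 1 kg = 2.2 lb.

3.3 hours

Initial rate:
Weight = 266.7 lb ÷ 2.2 lb/kg = 121.2273 kg
Dose = 0.19 mg/kg/hr × 121.2273 kg = 23.03318 mg/hr
Concentration = 250 mg ÷ 216 mL = 1.157407 mg/mL
Rate = 23.03318 mg/hr ÷ 1.157407 mg/mL = 19.90067 mL/hr
Volume infused so far = 19.90067 mL/hr × 4.6 hr = 91.54308 mL
Volume remaining = 216 − 91.54308 = 124.4569 mL
New rate:
Dose = 0.36 mg/kg/hr × 121.2273 kg = 43.64182 mg/hr
Rate = 43.64182 mg/hr ÷ 1.157407 mg/mL = 37.70653 mL/hr
Time remaining = 124.4569 mL ÷ 37.70653 mL/hr = 3.300673 hr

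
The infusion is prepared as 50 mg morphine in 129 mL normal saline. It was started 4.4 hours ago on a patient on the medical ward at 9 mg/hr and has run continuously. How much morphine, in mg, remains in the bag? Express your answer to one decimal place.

10.4 mg

Concentration = 50 mg ÷ 129 mL = 0.3875969 mg/mL
Rate = 9 mg/hr ÷ 0.3875969 mg/mL = 23.22 mL/hr
Volume infused = 23.22 mL/hr × 4.4 hr = 102.168 mL
Volume remaining = 129 − 102.168 = 26.832 mL
Drug remaining = 26.832 mL × 0.3875969 mg/mL = 10.4 mg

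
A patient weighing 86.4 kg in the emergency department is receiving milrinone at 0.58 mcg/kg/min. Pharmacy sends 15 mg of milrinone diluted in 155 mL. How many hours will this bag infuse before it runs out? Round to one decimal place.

Dose = 0.58 mcg/kg/min × 86.4 kg = 50.112 mcg/min
50.112 mcg/min × 60 min/hr = 3006.72 mcg/hr
Concentration = 15 mg ÷ 155 mL = 0.09677419 mg/mL = 96.77419 mcg/mL
Rate = 3006.72 mcg/hr ÷ 96.77419 mcg/mL = 31.06944 mL/hr
Duration = 155 mL ÷ 31.06944 mL/hr = 4.988825 hr

5.0 hours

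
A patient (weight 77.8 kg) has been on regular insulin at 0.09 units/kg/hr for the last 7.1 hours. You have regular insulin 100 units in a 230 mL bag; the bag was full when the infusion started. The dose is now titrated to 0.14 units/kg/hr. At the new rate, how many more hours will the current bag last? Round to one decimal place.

4.6 hours

Initial rate:
Dose = 0.09 units/kg/hr × 77.8 kg = 7.002 units/hr
Concentration = 100 units ÷ 230 mL = 0.4347826 units/mL
Rate = 7.002 units/hr ÷ 0.4347826 units/mL = 16.1046 mL/hr
Volume infused so far = 16.1046 mL/hr × 7.1 hr = 114.3427 mL
Volume remaining = 230 − 114.3427 = 115.6573 mL
New rate:
Dose = 0.14 units/kg/hr × 77.8 kg = 10.892 units/hr
Rate = 10.892 units/hr ÷ 0.4347826 units/mL = 25.0516 mL/hr
Time remaining = 115.6573 mL ÷ 25.0516 mL/hr = 4.616765 hr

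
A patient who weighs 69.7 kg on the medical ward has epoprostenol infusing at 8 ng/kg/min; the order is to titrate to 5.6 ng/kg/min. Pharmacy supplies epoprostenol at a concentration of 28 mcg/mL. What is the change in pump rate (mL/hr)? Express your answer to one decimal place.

0.4 mL/hr

At the current dose:
Dose = 8 ng/kg/min × 69.7 kg = 557.6 ng/min
557.6 ng/min × 60 min/hr = 33456 ng/hr
Concentration = 28 mcg/mL = 28000 ng/mL
Rate = 33456 ng/hr ÷ 28000 ng/mL = 1.194857 mL/hr
At the new dose:
Dose = 5.6 ng/kg/min × 69.7 kg = 390.32 ng/min
390.32 ng/min × 60 min/hr = 23419.2 ng/hr
Rate = 23419.2 ng/hr ÷ 28000 ng/mL = 0.8364 mL/hr
Change = 0.8364 − 1.194857 = -0.3584571 mL/hr → 0.3584571 mL/hr decrease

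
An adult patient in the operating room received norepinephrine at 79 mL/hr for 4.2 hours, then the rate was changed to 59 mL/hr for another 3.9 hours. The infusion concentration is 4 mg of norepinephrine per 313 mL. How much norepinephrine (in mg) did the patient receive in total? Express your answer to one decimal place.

7.2 mg

Concentration = 4 mg ÷ 313 mL = 0.01277955 mg/mL
Stage 1: 79 mL/hr × 4.2 hr = 331.8 mL → 331.8 mL × 0.01277955 mg/mL = 4.240256 mg
Stage 2: 59 mL/hr × 3.9 hr = 230.1 mL → 230.1 mL × 0.01277955 mg/mL = 2.940575 mg
Total = 4.240256 + 2.940575 = 7.180831 mg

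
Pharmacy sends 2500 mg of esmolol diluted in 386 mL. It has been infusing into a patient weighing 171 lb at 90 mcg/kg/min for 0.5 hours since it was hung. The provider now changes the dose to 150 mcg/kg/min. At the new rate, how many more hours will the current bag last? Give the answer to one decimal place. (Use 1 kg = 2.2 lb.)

3.3 hours

Initial rate:
Weight = 171 lb ÷ 2.2 lb/kg = 77.72727 kg
Dose = 90 mcg/kg/min × 77.72727 kg = 6995.455 mcg/min
6995.455 mcg/min × 60 min/hr = 419727.3 mcg/hr
Concentration = 2500 mg ÷ 386 mL = 6.476684 mg/mL = 6476.684 mcg/mL
Rate = 419727.3 mcg/hr ÷ 6476.684 mcg/mL = 64.80589 mL/hr
Volume infused so far = 64.80589 mL/hr × 0.5 hr = 32.40295 mL
Volume remaining = 386 − 32.40295 = 353.5971 mL
New rate:
Dose = 150 mcg/kg/min × 77.72727 kg = 11659.09 mcg/min
11659.09 mcg/min × 60 min/hr = 699545.5 mcg/hr
Rate = 699545.5 mcg/hr ÷ 6476.684 mcg/mL = 108.0098 mL/hr
Time remaining = 353.5971 mL ÷ 108.0098 mL/hr = 3.273749 hr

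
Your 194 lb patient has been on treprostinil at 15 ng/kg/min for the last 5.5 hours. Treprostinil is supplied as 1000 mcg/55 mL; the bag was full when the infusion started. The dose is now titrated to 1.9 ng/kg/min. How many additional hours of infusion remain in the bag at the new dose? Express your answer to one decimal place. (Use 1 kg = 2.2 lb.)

Initial rate:
Weight = 194 lb ÷ 2.2 lb/kg = 88.18182 kg
Dose = 15 ng/kg/min × 88.18182 kg = 1322.727 ng/min
1322.727 ng/min × 60 min/hr = 79363.64 ng/hr
Concentration = 1000 mcg ÷ 55 mL = 18.18182 mcg/mL = 18181.82 ng/mL
Rate = 79363.64 ng/hr ÷ 18181.82 ng/mL = 4.365 mL/hr
Volume infused so far = 4.365 mL/hr × 5.5 hr = 24.0075 mL
Volume remaining = 55 − 24.0075 = 30.9925 mL
New rate:
Dose = 1.9 ng/kg/min × 88.18182 kg = 167.5455 ng/min
167.5455 ng/min × 60 min/hr = 10052.73 ng/hr
Rate = 10052.73 ng/hr ÷ 18181.82 ng/mL = 0.5529 mL/hr
Time remaining = 30.9925 mL ÷ 0.5529 mL/hr = 56.05444 hr

56.1 hours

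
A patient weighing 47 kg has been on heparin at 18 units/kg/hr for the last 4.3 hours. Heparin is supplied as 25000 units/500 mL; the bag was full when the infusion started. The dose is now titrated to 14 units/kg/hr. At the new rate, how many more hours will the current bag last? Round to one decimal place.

Initial rate:
Dose = 18 units/kg/hr × 47 kg = 846 units/hr
Concentration = 25000 units ÷ 500 mL = 50 units/mL
Rate = 846 units/hr ÷ 50 units/mL = 16.92 mL/hr
Volume infused so far = 16.92 mL/hr × 4.3 hr = 72.756 mL
Volume remaining = 500 − 72.756 = 427.244 mL
New rate:
Dose = 14 units/kg/hr × 47 kg = 658 units/hr
Rate = 658 units/hr ÷ 50 units/mL = 13.16 mL/hr
Time remaining = 427.244 mL ÷ 13.16 mL/hr = 32.46535 hr

32.5 hours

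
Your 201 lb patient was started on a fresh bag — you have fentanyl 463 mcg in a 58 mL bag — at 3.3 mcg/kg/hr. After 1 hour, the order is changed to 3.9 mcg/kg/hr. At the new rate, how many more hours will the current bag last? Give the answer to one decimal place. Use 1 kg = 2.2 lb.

Initial rate:
Weight = 201 lb ÷ 2.2 lb/kg = 91.36364 kg
Dose = 3.3 mcg/kg/hr × 91.36364 kg = 301.5 mcg/hr
Concentration = 463 mcg ÷ 58 mL = 7.982759 mcg/mL
Rate = 301.5 mcg/hr ÷ 7.982759 mcg/mL = 37.7689 mL/hr
Volume infused so far = 37.7689 mL/hr × 1 hr = 37.7689 mL
Volume remaining = 58 − 37.7689 = 20.2311 mL
New rate:
Dose = 3.9 mcg/kg/hr × 91.36364 kg = 356.3182 mcg/hr
Rate = 356.3182 mcg/hr ÷ 7.982759 mcg/mL = 44.63597 mL/hr
Time remaining = 20.2311 mL ÷ 44.63597 mL/hr = 0.4532466 hr

0.5 hours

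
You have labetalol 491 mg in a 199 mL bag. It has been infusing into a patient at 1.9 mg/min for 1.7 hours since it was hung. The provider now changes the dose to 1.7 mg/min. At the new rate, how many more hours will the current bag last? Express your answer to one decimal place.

2.9 hours

Initial rate:
1.9 mg/min × 60 min/hr = 114 mg/hr
Concentration = 491 mg ÷ 199 mL = 2.467337 mg/mL
Rate = 114 mg/hr ÷ 2.467337 mg/mL = 46.20367 mL/hr
Volume infused so far = 46.20367 mL/hr × 1.7 hr = 78.54623 mL
Volume remaining = 199 − 78.54623 = 120.4538 mL
New rate:
1.7 mg/min × 60 min/hr = 102 mg/hr
Rate = 102 mg/hr ÷ 2.467337 mg/mL = 41.34012 mL/hr
Time remaining = 120.4538 mL ÷ 41.34012 mL/hr = 2.913725 hr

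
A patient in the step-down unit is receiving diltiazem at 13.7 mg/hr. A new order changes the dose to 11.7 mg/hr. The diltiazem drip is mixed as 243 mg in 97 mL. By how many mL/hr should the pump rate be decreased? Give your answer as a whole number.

1 mL/hr

At the current dose:
Concentration = 243 mg ÷ 97 mL = 2.505155 mg/mL
Rate = 13.7 mg/hr ÷ 2.505155 mg/mL = 5.468724 mL/hr
At the new dose:
Rate = 11.7 mg/hr ÷ 2.505155 mg/mL = 4.67037 mL/hr
Change = 4.67037 − 5.468724 = -0.7983539 mL/hr → 0.7983539 mL/hr decrease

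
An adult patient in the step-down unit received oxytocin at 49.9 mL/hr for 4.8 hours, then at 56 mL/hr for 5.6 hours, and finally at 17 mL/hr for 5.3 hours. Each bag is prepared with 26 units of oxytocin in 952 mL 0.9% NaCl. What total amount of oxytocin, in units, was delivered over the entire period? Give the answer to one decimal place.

Concentration = 26 units ÷ 952 mL = 0.02731092 units/mL
Stage 1: 49.9 mL/hr × 4.8 hr = 239.52 mL → 239.52 mL × 0.02731092 units/mL = 6.541513 units
Stage 2: 56 mL/hr × 5.6 hr = 313.6 mL → 313.6 mL × 0.02731092 units/mL = 8.564706 units
Stage 3: 17 mL/hr × 5.3 hr = 90.1 mL → 90.1 mL × 0.02731092 units/mL = 2.460714 units
Total = 6.541513 + 8.564706 + 2.460714 = 17.56693 units

17.6 units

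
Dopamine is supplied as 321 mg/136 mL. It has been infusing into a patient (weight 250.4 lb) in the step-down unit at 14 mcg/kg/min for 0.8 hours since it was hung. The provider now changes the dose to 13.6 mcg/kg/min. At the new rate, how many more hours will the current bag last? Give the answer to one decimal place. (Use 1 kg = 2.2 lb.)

Initial rate:
Weight = 250.4 lb ÷ 2.2 lb/kg = 113.8182 kg
Dose = 14 mcg/kg/min × 113.8182 kg = 1593.455 mcg/min
1593.455 mcg/min × 60 min/hr = 95607.27 mcg/hr
Concentration = 321 mg ÷ 136 mL = 2.360294 mg/mL = 2360.294 mcg/mL
Rate = 95607.27 mcg/hr ÷ 2360.294 mcg/mL = 40.50651 mL/hr
Volume infused so far = 40.50651 mL/hr × 0.8 hr = 32.40521 mL
Volume remaining = 136 − 32.40521 = 103.5948 mL
New rate:
Dose = 13.6 mcg/kg/min × 113.8182 kg = 1547.927 mcg/min
1547.927 mcg/min × 60 min/hr = 92875.64 mcg/hr
Rate = 92875.64 mcg/hr ÷ 2360.294 mcg/mL = 39.34918 mL/hr
Time remaining = 103.5948 mL ÷ 39.34918 mL/hr = 2.632705 hr

2.6 hours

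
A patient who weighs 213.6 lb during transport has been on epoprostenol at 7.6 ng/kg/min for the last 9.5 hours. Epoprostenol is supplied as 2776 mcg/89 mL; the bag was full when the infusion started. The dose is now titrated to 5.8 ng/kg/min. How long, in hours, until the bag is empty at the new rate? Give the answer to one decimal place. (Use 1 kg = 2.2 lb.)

Initial rate:
Weight = 213.6 lb ÷ 2.2 lb/kg = 97.09091 kg
Dose = 7.6 ng/kg/min × 97.09091 kg = 737.8909 ng/min
737.8909 ng/min × 60 min/hr = 44273.45 ng/hr
Concentration = 2776 mcg ÷ 89 mL = 31.19101 mcg/mL = 31191.01 ng/mL
Rate = 44273.45 ng/hr ÷ 31191.01 ng/mL = 1.41943 mL/hr
Volume infused so far = 1.41943 mL/hr × 9.5 hr = 13.48458 mL
Volume remaining = 89 − 13.48458 = 75.51542 mL
New rate:
Dose = 5.8 ng/kg/min × 97.09091 kg = 563.1273 ng/min
563.1273 ng/min × 60 min/hr = 33787.64 ng/hr
Rate = 33787.64 ng/hr ÷ 31191.01 ng/mL = 1.083249 mL/hr
Time remaining = 75.51542 mL ÷ 1.083249 mL/hr = 69.71195 hr

69.7 hours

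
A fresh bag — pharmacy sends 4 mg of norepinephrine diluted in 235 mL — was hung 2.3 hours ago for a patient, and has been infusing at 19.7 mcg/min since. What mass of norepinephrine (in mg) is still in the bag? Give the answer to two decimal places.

1.28 mg

19.7 mcg/min × 60 min/hr = 1182 mcg/hr
Concentration = 4 mg ÷ 235 mL = 0.01702128 mg/mL = 17.02128 mcg/mL
Rate = 1182 mcg/hr ÷ 17.02128 mcg/mL = 69.4425 mL/hr
Volume infused = 69.4425 mL/hr × 2.3 hr = 159.7177 mL
Volume remaining = 235 − 159.7177 = 75.28225 mL
Drug remaining = 75.28225 mL × 17.02128 mcg/mL = 1281.4 mcg = 1.2814 mg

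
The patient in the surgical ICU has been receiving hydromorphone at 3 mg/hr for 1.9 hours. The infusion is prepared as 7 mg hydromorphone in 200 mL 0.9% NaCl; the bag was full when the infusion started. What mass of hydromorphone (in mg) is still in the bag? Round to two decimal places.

Concentration = 7 mg ÷ 200 mL = 0.035 mg/mL
Rate = 3 mg/hr ÷ 0.035 mg/mL = 85.71429 mL/hr
Volume infused = 85.71429 mL/hr × 1.9 hr = 162.8571 mL
Volume remaining = 200 − 162.8571 = 37.14286 mL
Drug remaining = 37.14286 mL × 0.035 mg/mL = 1.3 mg

1.30 mg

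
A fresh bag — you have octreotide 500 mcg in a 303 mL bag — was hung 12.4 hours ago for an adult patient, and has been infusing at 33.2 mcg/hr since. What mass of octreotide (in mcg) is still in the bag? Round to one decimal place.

Concentration = 500 mcg ÷ 303 mL = 1.650165 mcg/mL
Rate = 33.2 mcg/hr ÷ 1.650165 mcg/mL = 20.1192 mL/hr
Volume infused = 20.1192 mL/hr × 12.4 hr = 249.4781 mL
Volume remaining = 303 − 249.4781 = 53.52192 mL
Drug remaining = 53.52192 mL × 1.650165 mcg/mL = 88.32 mcg

88.3 mcg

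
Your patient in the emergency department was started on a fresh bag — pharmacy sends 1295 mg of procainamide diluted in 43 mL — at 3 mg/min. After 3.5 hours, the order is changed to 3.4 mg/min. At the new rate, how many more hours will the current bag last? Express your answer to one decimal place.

3.3 hours

Initial rate:
3 mg/min × 60 min/hr = 180 mg/hr
Concentration = 1295 mg ÷ 43 mL = 30.11628 mg/mL
Rate = 180 mg/hr ÷ 30.11628 mg/mL = 5.976834 mL/hr
Volume infused so far = 5.976834 mL/hr × 3.5 hr = 20.91892 mL
Volume remaining = 43 − 20.91892 = 22.08108 mL
New rate:
3.4 mg/min × 60 min/hr = 204 mg/hr
Rate = 204 mg/hr ÷ 30.11628 mg/mL = 6.773745 mL/hr
Time remaining = 22.08108 mL ÷ 6.773745 mL/hr = 3.259804 hr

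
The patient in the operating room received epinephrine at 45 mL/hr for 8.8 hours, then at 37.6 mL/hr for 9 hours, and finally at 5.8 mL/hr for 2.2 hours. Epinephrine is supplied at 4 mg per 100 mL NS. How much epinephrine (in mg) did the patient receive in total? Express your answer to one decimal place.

Concentration = 4 mg ÷ 100 mL = 0.04 mg/mL
Stage 1: 45 mL/hr × 8.8 hr = 396 mL → 396 mL × 0.04 mg/mL = 15.84 mg
Stage 2: 37.6 mL/hr × 9 hr = 338.4 mL → 338.4 mL × 0.04 mg/mL = 13.536 mg
Stage 3: 5.8 mL/hr × 2.2 hr = 12.76 mL → 12.76 mL × 0.04 mg/mL = 0.5104 mg
Total = 15.84 + 13.536 + 0.5104 = 29.8864 mg

29.9 mg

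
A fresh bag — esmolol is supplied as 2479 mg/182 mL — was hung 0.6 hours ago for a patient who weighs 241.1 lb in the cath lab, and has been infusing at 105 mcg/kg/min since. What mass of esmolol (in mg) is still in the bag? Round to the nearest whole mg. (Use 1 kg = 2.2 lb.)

2065 mg

Weight = 241.1 lb ÷ 2.2 lb/kg = 109.5909 kg
Dose = 105 mcg/kg/min × 109.5909 kg = 11507.05 mcg/min
11507.05 mcg/min × 60 min/hr = 690422.7 mcg/hr
Concentration = 2479 mg ÷ 182 mL = 13.62088 mg/mL = 13620.88 mcg/mL
Rate = 690422.7 mcg/hr ÷ 13620.88 mcg/mL = 50.68856 mL/hr
Volume infused = 50.68856 mL/hr × 0.6 hr = 30.41314 mL
Volume remaining = 182 − 30.41314 = 151.5869 mL
Drug remaining = 151.5869 mL × 13620.88 mcg/mL = 2064746 mcg = 2064.746 mg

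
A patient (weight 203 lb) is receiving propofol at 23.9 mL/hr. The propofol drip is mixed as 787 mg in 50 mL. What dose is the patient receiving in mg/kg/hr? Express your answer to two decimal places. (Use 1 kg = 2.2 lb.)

4.08 mg/kg/hr

Weight = 203 lb ÷ 2.2 lb/kg = 92.27273 kg
Concentration = 787 mg ÷ 50 mL = 15.74 mg/mL
Drug rate = 23.9 mL/hr × 15.74 mg/mL = 376.186 mg/hr
376.186 mg/hr ÷ 92.27273 kg = 4.076893 mg/kg/hr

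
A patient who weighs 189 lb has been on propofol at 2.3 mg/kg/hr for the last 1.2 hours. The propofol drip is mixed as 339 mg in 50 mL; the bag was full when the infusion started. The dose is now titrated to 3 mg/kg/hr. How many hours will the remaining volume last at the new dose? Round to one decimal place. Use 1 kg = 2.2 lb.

0.4 hours

Initial rate:
Weight = 189 lb ÷ 2.2 lb/kg = 85.90909 kg
Dose = 2.3 mg/kg/hr × 85.90909 kg = 197.5909 mg/hr
Concentration = 339 mg ÷ 50 mL = 6.78 mg/mL
Rate = 197.5909 mg/hr ÷ 6.78 mg/mL = 29.1432 mL/hr
Volume infused so far = 29.1432 mL/hr × 1.2 hr = 34.97184 mL
Volume remaining = 50 − 34.97184 = 15.02816 mL
New rate:
Dose = 3 mg/kg/hr × 85.90909 kg = 257.7273 mg/hr
Rate = 257.7273 mg/hr ÷ 6.78 mg/mL = 38.01287 mL/hr
Time remaining = 15.02816 mL ÷ 38.01287 mL/hr = 0.3953439 hr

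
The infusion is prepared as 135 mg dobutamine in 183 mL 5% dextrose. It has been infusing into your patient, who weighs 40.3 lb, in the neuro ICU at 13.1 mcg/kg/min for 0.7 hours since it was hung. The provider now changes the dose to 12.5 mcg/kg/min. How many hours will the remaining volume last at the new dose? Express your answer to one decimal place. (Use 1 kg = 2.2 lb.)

Initial rate:
Weight = 40.3 lb ÷ 2.2 lb/kg = 18.31818 kg
Dose = 13.1 mcg/kg/min × 18.31818 kg = 239.9682 mcg/min
239.9682 mcg/min × 60 min/hr = 14398.09 mcg/hr
Concentration = 135 mg ÷ 183 mL = 0.7377049 mg/mL = 737.7049 mcg/mL
Rate = 14398.09 mcg/hr ÷ 737.7049 mcg/mL = 19.51741 mL/hr
Volume infused so far = 19.51741 mL/hr × 0.7 hr = 13.66219 mL
Volume remaining = 183 − 13.66219 = 169.3378 mL
New rate:
Dose = 12.5 mcg/kg/min × 18.31818 kg = 228.9773 mcg/min
228.9773 mcg/min × 60 min/hr = 13738.64 mcg/hr
Rate = 13738.64 mcg/hr ÷ 737.7049 mcg/mL = 18.62348 mL/hr
Time remaining = 169.3378 mL ÷ 18.62348 mL/hr = 9.092703 hr

9.1 hours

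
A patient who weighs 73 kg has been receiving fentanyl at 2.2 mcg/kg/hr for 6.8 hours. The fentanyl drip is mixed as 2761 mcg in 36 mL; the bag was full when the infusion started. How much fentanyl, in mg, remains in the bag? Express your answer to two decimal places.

1.67 mg

Dose = 2.2 mcg/kg/hr × 73 kg = 160.6 mcg/hr
Concentration = 2761 mcg ÷ 36 mL = 76.69444 mcg/mL
Rate = 160.6 mcg/hr ÷ 76.69444 mcg/mL = 2.094024 mL/hr
Volume infused = 2.094024 mL/hr × 6.8 hr = 14.23936 mL
Volume remaining = 36 − 14.23936 = 21.76064 mL
Drug remaining = 21.76064 mL × 76.69444 mcg/mL = 1668.92 mcg = 1.66892 mg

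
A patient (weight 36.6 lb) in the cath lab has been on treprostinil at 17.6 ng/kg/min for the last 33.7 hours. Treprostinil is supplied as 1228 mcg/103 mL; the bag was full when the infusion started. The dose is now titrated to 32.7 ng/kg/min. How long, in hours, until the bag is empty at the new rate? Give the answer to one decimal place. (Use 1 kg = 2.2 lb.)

Initial rate:
Weight = 36.6 lb ÷ 2.2 lb/kg = 16.63636 kg
Dose = 17.6 ng/kg/min × 16.63636 kg = 292.8 ng/min
292.8 ng/min × 60 min/hr = 17568 ng/hr
Concentration = 1228 mcg ÷ 103 mL = 11.92233 mcg/mL = 11922.33 ng/mL
Rate = 17568 ng/hr ÷ 11922.33 ng/mL = 1.473537 mL/hr
Volume infused so far = 1.473537 mL/hr × 33.7 hr = 49.65821 mL
Volume remaining = 103 − 49.65821 = 53.34179 mL
New rate:
Dose = 32.7 ng/kg/min × 16.63636 kg = 544.0091 ng/min
544.0091 ng/min × 60 min/hr = 32640.55 ng/hr
Rate = 32640.55 ng/hr ÷ 11922.33 ng/mL = 2.737766 mL/hr
Time remaining = 53.34179 mL ÷ 2.737766 mL/hr = 19.48369 hr

19.5 hours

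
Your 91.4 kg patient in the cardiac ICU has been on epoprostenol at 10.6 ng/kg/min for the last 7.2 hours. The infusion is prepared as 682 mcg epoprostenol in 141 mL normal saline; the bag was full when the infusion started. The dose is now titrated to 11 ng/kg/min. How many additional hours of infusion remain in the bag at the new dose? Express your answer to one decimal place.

4.4 hours

Initial rate:
Dose = 10.6 ng/kg/min × 91.4 kg = 968.84 ng/min
968.84 ng/min × 60 min/hr = 58130.4 ng/hr
Concentration = 682 mcg ÷ 141 mL = 4.836879 mcg/mL = 4836.879 ng/mL
Rate = 58130.4 ng/hr ÷ 4836.879 ng/mL = 12.01816 mL/hr
Volume infused so far = 12.01816 mL/hr × 7.2 hr = 86.53077 mL
Volume remaining = 141 − 86.53077 = 54.46923 mL
New rate:
Dose = 11 ng/kg/min × 91.4 kg = 1005.4 ng/min
1005.4 ng/min × 60 min/hr = 60324 ng/hr
Rate = 60324 ng/hr ÷ 4836.879 ng/mL = 12.47168 mL/hr
Time remaining = 54.46923 mL ÷ 12.47168 mL/hr = 4.367435 hr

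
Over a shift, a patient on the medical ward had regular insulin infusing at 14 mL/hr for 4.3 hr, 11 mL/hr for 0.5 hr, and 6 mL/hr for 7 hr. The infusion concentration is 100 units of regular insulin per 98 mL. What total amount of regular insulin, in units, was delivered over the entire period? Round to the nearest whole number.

110 units

Concentration = 100 units ÷ 98 mL = 1.020408 units/mL
Stage 1: 14 mL/hr × 4.3 hr = 60.2 mL → 60.2 mL × 1.020408 units/mL = 61.42857 units
Stage 2: 11 mL/hr × 0.5 hr = 5.5 mL → 5.5 mL × 1.020408 units/mL = 5.612245 units
Stage 3: 6 mL/hr × 7 hr = 42 mL → 42 mL × 1.020408 units/mL = 42.85714 units
Total = 61.42857 + 5.612245 + 42.85714 = 109.898 units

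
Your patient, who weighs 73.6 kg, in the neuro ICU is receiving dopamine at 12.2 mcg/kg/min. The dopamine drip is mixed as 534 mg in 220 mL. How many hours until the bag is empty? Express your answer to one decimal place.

9.9 hours

Dose = 12.2 mcg/kg/min × 73.6 kg = 897.92 mcg/min
897.92 mcg/min × 60 min/hr = 53875.2 mcg/hr
Concentration = 534 mg ÷ 220 mL = 2.427273 mg/mL = 2427.273 mcg/mL
Rate = 53875.2 mcg/hr ÷ 2427.273 mcg/mL = 22.19578 mL/hr
Duration = 220 mL ÷ 22.19578 mL/hr = 9.911796 hr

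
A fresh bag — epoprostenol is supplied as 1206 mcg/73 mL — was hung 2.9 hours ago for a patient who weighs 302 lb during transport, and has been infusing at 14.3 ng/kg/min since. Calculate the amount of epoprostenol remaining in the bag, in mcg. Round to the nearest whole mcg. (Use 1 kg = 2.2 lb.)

Weight = 302 lb ÷ 2.2 lb/kg = 137.2727 kg
Dose = 14.3 ng/kg/min × 137.2727 kg = 1963 ng/min
1963 ng/min × 60 min/hr = 117780 ng/hr
Concentration = 1206 mcg ÷ 73 mL = 16.52055 mcg/mL = 16520.55 ng/mL
Rate = 117780 ng/hr ÷ 16520.55 ng/mL = 7.129303 mL/hr
Volume infused = 7.129303 mL/hr × 2.9 hr = 20.67498 mL
Volume remaining = 73 − 20.67498 = 52.32502 mL
Drug remaining = 52.32502 mL × 16520.55 ng/mL = 864438 ng = 864.438 mcg

864 mcg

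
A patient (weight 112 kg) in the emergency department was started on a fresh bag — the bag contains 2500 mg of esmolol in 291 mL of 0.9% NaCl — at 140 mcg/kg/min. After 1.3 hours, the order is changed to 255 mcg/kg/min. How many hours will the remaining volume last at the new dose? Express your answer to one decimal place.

Initial rate:
Dose = 140 mcg/kg/min × 112 kg = 15680 mcg/min
15680 mcg/min × 60 min/hr = 940800 mcg/hr
Concentration = 2500 mg ÷ 291 mL = 8.591065 mg/mL = 8591.065 mcg/mL
Rate = 940800 mcg/hr ÷ 8591.065 mcg/mL = 109.5091 mL/hr
Volume infused so far = 109.5091 mL/hr × 1.3 hr = 142.3619 mL
Volume remaining = 291 − 142.3619 = 148.6381 mL
New rate:
Dose = 255 mcg/kg/min × 112 kg = 28560 mcg/min
28560 mcg/min × 60 min/hr = 1713600 mcg/hr
Rate = 1713600 mcg/hr ÷ 8591.065 mcg/mL = 199.463 mL/hr
Time remaining = 148.6381 mL ÷ 199.463 mL/hr = 0.7451914 hr

0.7 hours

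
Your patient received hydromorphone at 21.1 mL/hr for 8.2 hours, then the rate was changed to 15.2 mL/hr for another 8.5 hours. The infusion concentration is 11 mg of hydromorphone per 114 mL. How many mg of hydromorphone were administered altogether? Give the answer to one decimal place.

Concentration = 11 mg ÷ 114 mL = 0.09649123 mg/mL
Stage 1: 21.1 mL/hr × 8.2 hr = 173.02 mL → 173.02 mL × 0.09649123 mg/mL = 16.69491 mg
Stage 2: 15.2 mL/hr × 8.5 hr = 129.2 mL → 129.2 mL × 0.09649123 mg/mL = 12.46667 mg
Total = 16.69491 + 12.46667 = 29.16158 mg

29.2 mg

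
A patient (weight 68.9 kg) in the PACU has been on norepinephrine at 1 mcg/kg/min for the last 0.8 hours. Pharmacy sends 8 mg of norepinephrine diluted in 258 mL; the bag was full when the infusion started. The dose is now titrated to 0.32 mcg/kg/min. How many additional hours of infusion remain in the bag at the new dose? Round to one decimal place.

3.5 hours

Initial rate:
Dose = 1 mcg/kg/min × 68.9 kg = 68.9 mcg/min
68.9 mcg/min × 60 min/hr = 4134 mcg/hr
Concentration = 8 mg ÷ 258 mL = 0.03100775 mg/mL = 31.00775 mcg/mL
Rate = 4134 mcg/hr ÷ 31.00775 mcg/mL = 133.3215 mL/hr
Volume infused so far = 133.3215 mL/hr × 0.8 hr = 106.6572 mL
Volume remaining = 258 − 106.6572 = 151.3428 mL
New rate:
Dose = 0.32 mcg/kg/min × 68.9 kg = 22.048 mcg/min
22.048 mcg/min × 60 min/hr = 1322.88 mcg/hr
Rate = 1322.88 mcg/hr ÷ 31.00775 mcg/mL = 42.66288 mL/hr
Time remaining = 151.3428 mL ÷ 42.66288 mL/hr = 3.547412 hr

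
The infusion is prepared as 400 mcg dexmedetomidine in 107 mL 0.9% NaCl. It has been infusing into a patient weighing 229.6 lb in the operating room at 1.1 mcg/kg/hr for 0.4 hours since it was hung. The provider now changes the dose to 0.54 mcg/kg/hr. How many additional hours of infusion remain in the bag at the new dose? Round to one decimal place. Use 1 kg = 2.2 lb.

6.3 hours

Initial rate:
Weight = 229.6 lb ÷ 2.2 lb/kg = 104.3636 kg
Dose = 1.1 mcg/kg/hr × 104.3636 kg = 114.8 mcg/hr
Concentration = 400 mcg ÷ 107 mL = 3.738318 mcg/mL
Rate = 114.8 mcg/hr ÷ 3.738318 mcg/mL = 30.709 mL/hr
Volume infused so far = 30.709 mL/hr × 0.4 hr = 12.2836 mL
Volume remaining = 107 − 12.2836 = 94.7164 mL
New rate:
Dose = 0.54 mcg/kg/hr × 104.3636 kg = 56.35636 mcg/hr
Rate = 56.35636 mcg/hr ÷ 3.738318 mcg/mL = 15.07533 mL/hr
Time remaining = 94.7164 mL ÷ 15.07533 mL/hr = 6.282875 hr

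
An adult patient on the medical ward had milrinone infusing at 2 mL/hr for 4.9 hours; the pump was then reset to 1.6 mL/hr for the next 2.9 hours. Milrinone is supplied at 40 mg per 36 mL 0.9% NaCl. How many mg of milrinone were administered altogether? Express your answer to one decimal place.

16.0 mg

Concentration = 40 mg ÷ 36 mL = 1.111111 mg/mL
Stage 1: 2 mL/hr × 4.9 hr = 9.8 mL → 9.8 mL × 1.111111 mg/mL = 10.88889 mg
Stage 2: 1.6 mL/hr × 2.9 hr = 4.64 mL → 4.64 mL × 1.111111 mg/mL = 5.155556 mg
Total = 10.88889 + 5.155556 = 16.04444 mg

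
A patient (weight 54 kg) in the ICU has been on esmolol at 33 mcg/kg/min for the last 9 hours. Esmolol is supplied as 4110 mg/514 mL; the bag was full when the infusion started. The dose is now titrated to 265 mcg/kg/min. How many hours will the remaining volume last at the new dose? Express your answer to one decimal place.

3.7 hours

Initial rate:
Dose = 33 mcg/kg/min × 54 kg = 1782 mcg/min
1782 mcg/min × 60 min/hr = 106920 mcg/hr
Concentration = 4110 mg ÷ 514 mL = 7.996109 mg/mL = 7996.109 mcg/mL
Rate = 106920 mcg/hr ÷ 7996.109 mcg/mL = 13.3715 mL/hr
Volume infused so far = 13.3715 mL/hr × 9 hr = 120.3435 mL
Volume remaining = 514 − 120.3435 = 393.6565 mL
New rate:
Dose = 265 mcg/kg/min × 54 kg = 14310 mcg/min
14310 mcg/min × 60 min/hr = 858600 mcg/hr
Rate = 858600 mcg/hr ÷ 7996.109 mcg/mL = 107.3772 mL/hr
Time remaining = 393.6565 mL ÷ 107.3772 mL/hr = 3.666108 hr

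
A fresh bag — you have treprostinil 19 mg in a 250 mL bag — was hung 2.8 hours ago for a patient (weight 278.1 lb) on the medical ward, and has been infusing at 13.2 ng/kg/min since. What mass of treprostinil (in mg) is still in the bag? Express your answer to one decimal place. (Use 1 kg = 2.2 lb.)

Weight = 278.1 lb ÷ 2.2 lb/kg = 126.4091 kg
Dose = 13.2 ng/kg/min × 126.4091 kg = 1668.6 ng/min
1668.6 ng/min × 60 min/hr = 100116 ng/hr
Concentration = 19 mg ÷ 250 mL = 0.076 mg/mL = 76000 ng/mL
Rate = 100116 ng/hr ÷ 76000 ng/mL = 1.317316 mL/hr
Volume infused = 1.317316 mL/hr × 2.8 hr = 3.688484 mL
Volume remaining = 250 − 3.688484 = 246.3115 mL
Drug remaining = 246.3115 mL × 76000 ng/mL = 18719675 ng = 18.71968 mg

18.7 mg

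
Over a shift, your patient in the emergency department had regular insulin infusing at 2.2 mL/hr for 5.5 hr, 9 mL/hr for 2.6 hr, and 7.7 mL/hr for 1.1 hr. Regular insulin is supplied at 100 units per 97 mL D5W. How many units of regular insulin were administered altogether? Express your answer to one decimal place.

Concentration = 100 units ÷ 97 mL = 1.030928 units/mL
Stage 1: 2.2 mL/hr × 5.5 hr = 12.1 mL → 12.1 mL × 1.030928 units/mL = 12.47423 units
Stage 2: 9 mL/hr × 2.6 hr = 23.4 mL → 23.4 mL × 1.030928 units/mL = 24.12371 units
Stage 3: 7.7 mL/hr × 1.1 hr = 8.47 mL → 8.47 mL × 1.030928 units/mL = 8.731959 units
Total = 12.47423 + 24.12371 + 8.731959 = 45.3299 units

45.3 units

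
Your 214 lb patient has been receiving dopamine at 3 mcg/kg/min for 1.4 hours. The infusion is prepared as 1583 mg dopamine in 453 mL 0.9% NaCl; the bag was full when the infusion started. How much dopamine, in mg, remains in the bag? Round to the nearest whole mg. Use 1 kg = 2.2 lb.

1558 mg

Weight = 214 lb ÷ 2.2 lb/kg = 97.27273 kg
Dose = 3 mcg/kg/min × 97.27273 kg = 291.8182 mcg/min
291.8182 mcg/min × 60 min/hr = 17509.09 mcg/hr
Concentration = 1583 mg ÷ 453 mL = 3.494481 mg/mL = 3494.481 mcg/mL
Rate = 17509.09 mcg/hr ÷ 3494.481 mcg/mL = 5.010498 mL/hr
Volume infused = 5.010498 mL/hr × 1.4 hr = 7.014697 mL
Volume remaining = 453 − 7.014697 = 445.9853 mL
Drug remaining = 445.9853 mL × 3494.481 mcg/mL = 1558487 mcg = 1558.487 mg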